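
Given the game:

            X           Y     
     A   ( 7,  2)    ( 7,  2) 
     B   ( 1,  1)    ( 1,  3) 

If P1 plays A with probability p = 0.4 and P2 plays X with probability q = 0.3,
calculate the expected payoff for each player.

E[P1] = 3.4, E[P2] = 2.24

Work:
E[P1] = p·q·π₁(A,X) + p·(1-q)·π₁(A,Y) + (1-p)·q·π₁(B,X) + (1-p)·(1-q)·π₁(B,Y)
= 0.4·0.3·7 + 0.4·0.7·7 + 0.6·0.3·1 + 0.6·0.7·1
= 3.4

E[P2] = 2.24 (similar calculation)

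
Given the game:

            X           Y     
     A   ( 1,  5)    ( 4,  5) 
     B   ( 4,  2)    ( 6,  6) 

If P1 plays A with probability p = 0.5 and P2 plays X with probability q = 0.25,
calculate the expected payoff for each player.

E[P1] = 4.375, E[P2] = 5.0

Work:
E[P1] = p·q·π₁(A,X) + p·(1-q)·π₁(A,Y) + (1-p)·q·π₁(B,X) + (1-p)·(1-q)·π₁(B,Y)
= 0.5·0.25·1 + 0.5·0.75·4 + 0.5·0.25·4 + 0.5·0.75·6
= 4.375

E[P2] = 5.0 (similar calculation)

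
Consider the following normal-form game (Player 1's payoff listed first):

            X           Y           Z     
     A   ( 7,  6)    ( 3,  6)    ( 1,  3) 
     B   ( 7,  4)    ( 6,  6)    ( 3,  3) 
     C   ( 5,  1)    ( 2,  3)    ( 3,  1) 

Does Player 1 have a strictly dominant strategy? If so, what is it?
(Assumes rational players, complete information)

No strictly dominant strategy exists for Player 1

Work:
A strategy strictly dominates another if it gives a strictly higher payoff against every opponent action. Compare each pair of P1's strategies column-by-column:
  A vs B: [7 vs 7, 3 vs 6, 1 vs 3] → A does not strictly dominate B (column X: 7 ≤ 7)
  A vs C: [7 vs 5, 3 vs 2, 1 vs 3] → A does not strictly dominate C (column Z: 1 ≤ 3)
  B vs A: [7 vs 7, 6 vs 3, 3 vs 1] → B does not strictly dominate A (column X: 7 ≤ 7)
  B vs C: [7 vs 5, 6 vs 2, 3 vs 3] → B does not strictly dominate C (column Z: 3 ≤ 3)
  C vs A: [5 vs 7, 2 vs 3, 3 vs 1] → C does not strictly dominate A (column X: 5 ≤ 7)
  C vs B: [5 vs 7, 2 vs 6, 3 vs 3] → C does not strictly dominate B (column X: 5 ≤ 7)
No single strategy strictly dominates all others → no strictly dominant strategy.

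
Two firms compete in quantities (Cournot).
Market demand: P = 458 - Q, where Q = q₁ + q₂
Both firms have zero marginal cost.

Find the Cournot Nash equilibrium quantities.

q₁* = q₂* = 152.67; P* = 152.67

Work:
Profit: π_i = P·q_i = (a - q_i - q_j)·q_i
FOC: ∂π_i/∂q_i = a - 2q_i - q_j = 0
Reaction function: q_i = (458 - q_j)/2
Symmetry: q* = 458/3 = 152.67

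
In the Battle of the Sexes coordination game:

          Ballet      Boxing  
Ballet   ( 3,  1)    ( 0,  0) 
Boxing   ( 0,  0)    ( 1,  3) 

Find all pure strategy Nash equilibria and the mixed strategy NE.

Pure NE: (Ballet, Ballet) and (Boxing, Boxing); Mixed NE: p = 0.75, q = 0.25

Work:
Check pure NE:
(Ballet, Ballet): (3, 1) - no unilateral deviation beneficial
(Boxing, Boxing): (1, 3) - no unilateral deviation beneficial
Mixed NE: P1 plays Ballet with p = 0.75, P2 plays Ballet with q = 0.25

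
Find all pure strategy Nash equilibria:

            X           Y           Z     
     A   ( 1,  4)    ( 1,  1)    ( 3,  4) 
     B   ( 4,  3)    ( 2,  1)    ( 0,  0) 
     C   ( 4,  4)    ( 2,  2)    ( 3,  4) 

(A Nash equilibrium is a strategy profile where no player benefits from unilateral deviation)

Nash equilibrium: (A, Z), (B, X), (C, X), (C, Z)

Work:
Best responses:
  P1 vs X: payoffs [1, 4, 4] → best response B/C (payoff 4)
  P1 vs Y: payoffs [1, 2, 2] → best response B/C (payoff 2)
  P1 vs Z: payoffs [3, 0, 3] → best response A/C (payoff 3)
  P2 vs A: payoffs [4, 1, 4] → best response X/Z (payoff 4)
  P2 vs B: payoffs [3, 1, 0] → best response X (payoff 3)
  P2 vs C: payoffs [4, 2, 4] → best response X/Z (payoff 4)
Mutual best responses: (A,Z), (B,X), (C,X), (C,Z) → Nash equilibria.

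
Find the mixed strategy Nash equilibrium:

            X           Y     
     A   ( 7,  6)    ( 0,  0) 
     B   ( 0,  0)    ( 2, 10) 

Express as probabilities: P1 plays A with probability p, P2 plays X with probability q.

p = 0.625, q = 0.2222

Work:
Find probabilities that make opponent indifferent:
P2 chooses q to make P1 indifferent between A and B
P1 chooses p to make P2 indifferent between X and Y
Mixed NE: P1 plays (A: 0.625, B: 0.375), P2 plays (X: 0.2222, Y: 0.7778)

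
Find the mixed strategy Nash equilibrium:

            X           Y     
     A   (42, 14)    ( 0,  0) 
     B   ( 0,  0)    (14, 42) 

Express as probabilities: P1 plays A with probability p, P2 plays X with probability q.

p = 0.75, q = 0.25

Work:
Find probabilities that make opponent indifferent:
P2 chooses q to make P1 indifferent between A and B
P1 chooses p to make P2 indifferent between X and Y
Mixed NE: P1 plays (A: 0.75, B: 0.25), P2 plays (X: 0.25, Y: 0.75)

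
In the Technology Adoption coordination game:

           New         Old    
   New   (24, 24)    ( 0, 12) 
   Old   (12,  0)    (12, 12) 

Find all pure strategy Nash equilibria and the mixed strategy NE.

Pure NE: (New, New) and (Old, Old); Mixed NE: p = 0.5, q = 0.5

Work:
Check pure NE:
(New, New): (24, 24) - no unilateral deviation beneficial
(Old, Old): (12, 12) - no unilateral deviation beneficial
Mixed NE: P1 plays New with p = 0.5, P2 plays New with q = 0.5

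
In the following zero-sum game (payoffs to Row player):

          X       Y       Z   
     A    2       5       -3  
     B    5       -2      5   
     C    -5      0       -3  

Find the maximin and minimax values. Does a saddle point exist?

Maximin = -2, Minimax = 5, Saddle: False

Work:
Row minimums: [-3, -2, -5] → maximin = -2
Column maximums: [5, 5, 5] → minimax = 5
No saddle point (maximin ≠ minimax). Mixed strategy needed.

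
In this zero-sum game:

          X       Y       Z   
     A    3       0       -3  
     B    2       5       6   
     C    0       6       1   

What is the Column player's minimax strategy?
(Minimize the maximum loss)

Column should play X, value = 3

Work:
Column player minimizes Row's maximum payoff:
Column X: max payoff to Row = 3
Column Y: max payoff to Row = 6
Column Z: max payoff to Row = 6
Minimum is 3, achieved by column X.
Minimax strategy: X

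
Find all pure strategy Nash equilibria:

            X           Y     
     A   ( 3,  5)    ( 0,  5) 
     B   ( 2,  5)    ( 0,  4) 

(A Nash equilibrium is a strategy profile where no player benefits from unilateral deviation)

Nash equilibrium: (A, X), (A, Y)

Work:
Best responses:
  P1 vs X: payoffs [3, 2] → best response A (payoff 3)
  P1 vs Y: payoffs [0, 0] → best response A/B (payoff 0)
  P2 vs A: payoffs [5, 5] → best response X/Y (payoff 5)
  P2 vs B: payoffs [5, 4] → best response X (payoff 5)
Mutual best responses: (A,X), (A,Y) → Nash equilibria.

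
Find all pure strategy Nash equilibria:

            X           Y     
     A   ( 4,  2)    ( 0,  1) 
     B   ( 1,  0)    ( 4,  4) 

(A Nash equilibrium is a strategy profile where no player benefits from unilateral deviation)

Nash equilibrium: (A, X), (B, Y)

Work:
Best responses:
  P1 vs X: payoffs [4, 1] → best response A (payoff 4)
  P1 vs Y: payoffs [0, 4] → best response B (payoff 4)
  P2 vs A: payoffs [2, 1] → best response X (payoff 2)
  P2 vs B: payoffs [0, 4] → best response Y (payoff 4)
Mutual best responses: (A,X), (B,Y) → Nash equilibria.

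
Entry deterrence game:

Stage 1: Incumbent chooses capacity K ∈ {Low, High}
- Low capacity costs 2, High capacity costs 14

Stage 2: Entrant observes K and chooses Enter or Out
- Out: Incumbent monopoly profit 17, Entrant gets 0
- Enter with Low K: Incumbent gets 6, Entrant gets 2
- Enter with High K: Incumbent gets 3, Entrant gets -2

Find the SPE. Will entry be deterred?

SPE: (Low, Enter|Low, Out|High); Entry not deterred. Incumbent net profit = 4, Entrant gets 2

Work:
After Low K: Entrant enters (2 > 0)
After High K: Entrant stays out (-2 < 0)
Incumbent: Low → 6−2=4, High → 17−14=3
Incumbent chooses Low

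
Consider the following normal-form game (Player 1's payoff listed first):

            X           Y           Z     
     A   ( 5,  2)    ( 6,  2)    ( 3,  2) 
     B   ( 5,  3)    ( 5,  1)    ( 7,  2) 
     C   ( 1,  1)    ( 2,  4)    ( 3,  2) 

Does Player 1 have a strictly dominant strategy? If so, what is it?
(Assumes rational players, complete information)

No strictly dominant strategy exists for Player 1

Work:
A strategy strictly dominates another if it gives a strictly higher payoff against every opponent action. Compare each pair of P1's strategies column-by-column:
  A vs B: [5 vs 5, 6 vs 5, 3 vs 7] → A does not strictly dominate B (column X: 5 ≤ 5)
  A vs C: [5 vs 1, 6 vs 2, 3 vs 3] → A does not strictly dominate C (column Z: 3 ≤ 3)
  B vs A: [5 vs 5, 5 vs 6, 7 vs 3] → B does not strictly dominate A (column X: 5 ≤ 5)
  B vs C: [5 vs 1, 5 vs 2, 7 vs 3] → B strictly dominates C
  C vs A: [1 vs 5, 2 vs 6, 3 vs 3] → C does not strictly dominate A (column X: 1 ≤ 5)
  C vs B: [1 vs 5, 2 vs 5, 3 vs 7] → C does not strictly dominate B (column X: 1 ≤ 5)
No single strategy strictly dominates all others → no strictly dominant strategy.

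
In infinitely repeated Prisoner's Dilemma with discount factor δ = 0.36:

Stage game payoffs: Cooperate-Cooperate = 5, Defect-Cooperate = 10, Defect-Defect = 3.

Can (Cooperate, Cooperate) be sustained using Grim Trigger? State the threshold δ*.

δ* = 0.7143; since δ = 0.36 < 0.7143, cooperation cannot be sustained

Work:
For Grim Trigger:
Cooperate forever: 5/(1-δ)
Defect then punished: 10 + 3·δ/(1-δ)
Need: 5/(1-δ) ≥ 10 + 3·δ/(1-δ)
Solving: δ ≥ (T-R)/(T-P) = (10-5)/(10-3) = 0.7143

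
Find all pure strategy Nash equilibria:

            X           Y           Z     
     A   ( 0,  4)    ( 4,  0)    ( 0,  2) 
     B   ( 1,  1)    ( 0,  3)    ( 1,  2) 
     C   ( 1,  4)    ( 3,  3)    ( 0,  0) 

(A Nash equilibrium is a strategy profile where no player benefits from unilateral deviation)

Nash equilibrium: (C, X)

Work:
Best responses:
  P1 vs X: payoffs [0, 1, 1] → best response B/C (payoff 1)
  P1 vs Y: payoffs [4, 0, 3] → best response A (payoff 4)
  P1 vs Z: payoffs [0, 1, 0] → best response B (payoff 1)
  P2 vs A: payoffs [4, 0, 2] → best response X (payoff 4)
  P2 vs B: payoffs [1, 3, 2] → best response Y (payoff 3)
  P2 vs C: payoffs [4, 3, 0] → best response X (payoff 4)
Mutual best responses: (C,X) → Nash equilibria.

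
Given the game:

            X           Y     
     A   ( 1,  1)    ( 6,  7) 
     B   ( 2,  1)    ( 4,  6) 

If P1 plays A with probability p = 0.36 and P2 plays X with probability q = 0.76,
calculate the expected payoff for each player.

E[P1] = 2.3792, E[P2] = 2.2864

Work:
E[P1] = p·q·π₁(A,X) + p·(1-q)·π₁(A,Y) + (1-p)·q·π₁(B,X) + (1-p)·(1-q)·π₁(B,Y)
= 0.36·0.76·1 + 0.36·0.24·6 + 0.64·0.76·2 + 0.64·0.24·4
= 2.3792

E[P2] = 2.2864 (similar calculation)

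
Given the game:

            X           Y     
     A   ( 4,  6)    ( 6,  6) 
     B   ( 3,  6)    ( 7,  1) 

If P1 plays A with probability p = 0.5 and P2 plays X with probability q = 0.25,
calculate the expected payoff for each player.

E[P1] = 5.75, E[P2] = 4.125

Work:
E[P1] = p·q·π₁(A,X) + p·(1-q)·π₁(A,Y) + (1-p)·q·π₁(B,X) + (1-p)·(1-q)·π₁(B,Y)
= 0.5·0.25·4 + 0.5·0.75·6 + 0.5·0.25·3 + 0.5·0.75·7
= 5.75

E[P2] = 4.125 (similar calculation)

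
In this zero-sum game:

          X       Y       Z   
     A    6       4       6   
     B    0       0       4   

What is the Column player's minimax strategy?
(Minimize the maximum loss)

Column should play Y, value = 4

Work:
Column player minimizes Row's maximum payoff:
Column X: max payoff to Row = 6
Column Y: max payoff to Row = 4
Column Z: max payoff to Row = 6
Minimum is 4, achieved by column Y.
Minimax strategy: Y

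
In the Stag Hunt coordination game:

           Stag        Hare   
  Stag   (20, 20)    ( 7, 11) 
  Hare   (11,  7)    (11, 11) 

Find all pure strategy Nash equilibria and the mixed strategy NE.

Pure NE: (Stag, Stag) and (Hare, Hare); Mixed NE: p = 0.3077, q = 0.3077

Work:
Check pure NE:
(Stag, Stag): (20, 20) - no unilateral deviation beneficial
(Hare, Hare): (11, 11) - no unilateral deviation beneficial
Mixed NE: P1 plays Stag with p = 0.3077, P2 plays Stag with q = 0.3077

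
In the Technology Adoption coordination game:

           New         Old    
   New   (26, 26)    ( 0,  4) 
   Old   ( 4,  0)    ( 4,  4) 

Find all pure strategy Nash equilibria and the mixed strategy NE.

Pure NE: (New, New) and (Old, Old); Mixed NE: p = 0.1538, q = 0.1538

Work:
Check pure NE:
(New, New): (26, 26) - no unilateral deviation beneficial
(Old, Old): (4, 4) - no unilateral deviation beneficial
Mixed NE: P1 plays New with p = 0.1538, P2 plays New with q = 0.1538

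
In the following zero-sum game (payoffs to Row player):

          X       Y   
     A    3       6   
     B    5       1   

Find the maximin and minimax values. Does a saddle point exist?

Maximin = 3, Minimax = 5, Saddle: False

Work:
Row minimums: [3, 1] → maximin = 3
Column maximums: [5, 6] → minimax = 5
No saddle point (maximin ≠ minimax). Mixed strategy needed.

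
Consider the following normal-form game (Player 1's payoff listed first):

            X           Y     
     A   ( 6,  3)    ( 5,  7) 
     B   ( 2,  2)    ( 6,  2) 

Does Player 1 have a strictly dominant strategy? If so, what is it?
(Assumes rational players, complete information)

No strictly dominant strategy exists for Player 1

Work:
A strategy strictly dominates another if it gives a strictly higher payoff against every opponent action. Compare each pair of P1's strategies column-by-column:
  A vs B: [6 vs 2, 5 vs 6] → A does not strictly dominate B (column Y: 5 ≤ 6)
  B vs A: [2 vs 6, 6 vs 5] → B does not strictly dominate A (column X: 2 ≤ 6)
No single strategy strictly dominates all others → no strictly dominant strategy.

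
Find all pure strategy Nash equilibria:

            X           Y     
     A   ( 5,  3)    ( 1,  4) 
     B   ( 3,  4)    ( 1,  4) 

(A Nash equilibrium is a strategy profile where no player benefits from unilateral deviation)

Nash equilibrium: (A, Y), (B, Y)

Work:
Best responses:
  P1 vs X: payoffs [5, 3] → best response A (payoff 5)
  P1 vs Y: payoffs [1, 1] → best response A/B (payoff 1)
  P2 vs A: payoffs [3, 4] → best response Y (payoff 4)
  P2 vs B: payoffs [4, 4] → best response X/Y (payoff 4)
Mutual best responses: (A,Y), (B,Y) → Nash equilibria.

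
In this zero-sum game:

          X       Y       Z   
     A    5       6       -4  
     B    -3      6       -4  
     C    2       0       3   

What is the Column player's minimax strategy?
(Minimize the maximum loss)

Column should play Z, value = 3

Work:
Column player minimizes Row's maximum payoff:
Column X: max payoff to Row = 5
Column Y: max payoff to Row = 6
Column Z: max payoff to Row = 3
Minimum is 3, achieved by column Z.
Minimax strategy: Z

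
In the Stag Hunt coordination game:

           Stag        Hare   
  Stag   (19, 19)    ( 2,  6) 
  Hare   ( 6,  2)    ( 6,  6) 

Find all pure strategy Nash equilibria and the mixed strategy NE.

Pure NE: (Stag, Stag) and (Hare, Hare); Mixed NE: p = 0.2353, q = 0.2353

Work:
Check pure NE:
(Stag, Stag): (19, 19) - no unilateral deviation beneficial
(Hare, Hare): (6, 6) - no unilateral deviation beneficial
Mixed NE: P1 plays Stag with p = 0.2353, P2 plays Stag with q = 0.2353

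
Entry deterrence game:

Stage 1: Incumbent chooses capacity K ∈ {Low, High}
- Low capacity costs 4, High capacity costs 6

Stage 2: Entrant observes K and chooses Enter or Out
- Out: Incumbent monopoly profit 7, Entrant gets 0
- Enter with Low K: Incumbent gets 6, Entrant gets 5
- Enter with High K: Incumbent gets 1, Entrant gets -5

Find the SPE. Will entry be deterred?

SPE: (Low, Enter|Low, Out|High); Entry not deterred. Incumbent net profit = 2, Entrant gets 5

Work:
After Low K: Entrant enters (5 > 0)
After High K: Entrant stays out (-5 < 0)
Incumbent: Low → 6−4=2, High → 7−6=1
Incumbent chooses Low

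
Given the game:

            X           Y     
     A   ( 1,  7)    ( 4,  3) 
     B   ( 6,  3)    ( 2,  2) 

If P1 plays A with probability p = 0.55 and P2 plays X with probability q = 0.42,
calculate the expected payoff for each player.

E[P1] = 3.163, E[P2] = 3.663

Work:
E[P1] = p·q·π₁(A,X) + p·(1-q)·π₁(A,Y) + (1-p)·q·π₁(B,X) + (1-p)·(1-q)·π₁(B,Y)
= 0.55·0.42·1 + 0.55·0.58·4 + 0.45·0.42·6 + 0.45·0.58·2
= 3.163

E[P2] = 3.663 (similar calculation)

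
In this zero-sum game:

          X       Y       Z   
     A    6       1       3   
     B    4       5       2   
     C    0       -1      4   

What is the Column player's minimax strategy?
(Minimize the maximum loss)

Column should play Z, value = 4

Work:
Column player minimizes Row's maximum payoff:
Column X: max payoff to Row = 6
Column Y: max payoff to Row = 5
Column Z: max payoff to Row = 4
Minimum is 4, achieved by column Z.
Minimax strategy: Z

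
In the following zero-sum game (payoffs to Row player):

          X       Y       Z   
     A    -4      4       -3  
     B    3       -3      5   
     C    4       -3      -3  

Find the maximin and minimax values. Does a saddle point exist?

Maximin = -3, Minimax = 4, Saddle: False

Work:
Row minimums: [-4, -3, -3] → maximin = -3
Column maximums: [4, 4, 5] → minimax = 4
No saddle point (maximin ≠ minimax). Mixed strategy needed.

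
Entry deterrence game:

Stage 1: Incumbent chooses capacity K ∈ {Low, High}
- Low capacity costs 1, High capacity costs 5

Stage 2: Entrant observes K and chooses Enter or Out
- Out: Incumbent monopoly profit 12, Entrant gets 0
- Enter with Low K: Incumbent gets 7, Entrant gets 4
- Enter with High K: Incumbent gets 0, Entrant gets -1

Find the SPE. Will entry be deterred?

SPE: (High, Enter|Low, Out|High); Entry deterred. Incumbent net profit = 7

Work:
After Low K: Entrant enters (4 > 0)
After High K: Entrant stays out (-1 < 0)
Incumbent: Low → 7−1=6, High → 12−5=7
Incumbent chooses High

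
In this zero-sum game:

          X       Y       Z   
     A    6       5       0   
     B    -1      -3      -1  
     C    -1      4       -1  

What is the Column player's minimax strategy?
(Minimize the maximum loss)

Column should play Z, value = 0

Work:
Column player minimizes Row's maximum payoff:
Column X: max payoff to Row = 6
Column Y: max payoff to Row = 5
Column Z: max payoff to Row = 0
Minimum is 0, achieved by column Z.
Minimax strategy: Z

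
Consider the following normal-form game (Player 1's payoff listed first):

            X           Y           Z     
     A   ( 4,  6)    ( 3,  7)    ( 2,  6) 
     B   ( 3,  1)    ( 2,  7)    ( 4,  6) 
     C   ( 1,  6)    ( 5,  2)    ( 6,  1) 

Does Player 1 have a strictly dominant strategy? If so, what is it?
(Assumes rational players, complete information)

No strictly dominant strategy exists for Player 1

Work:
A strategy strictly dominates another if it gives a strictly higher payoff against every opponent action. Compare each pair of P1's strategies column-by-column:
  A vs B: [4 vs 3, 3 vs 2, 2 vs 4] → A does not strictly dominate B (column Z: 2 ≤ 4)
  A vs C: [4 vs 1, 3 vs 5, 2 vs 6] → A does not strictly dominate C (column Y: 3 ≤ 5)
  B vs A: [3 vs 4, 2 vs 3, 4 vs 2] → B does not strictly dominate A (column X: 3 ≤ 4)
  B vs C: [3 vs 1, 2 vs 5, 4 vs 6] → B does not strictly dominate C (column Y: 2 ≤ 5)
  C vs A: [1 vs 4, 5 vs 3, 6 vs 2] → C does not strictly dominate A (column X: 1 ≤ 4)
  C vs B: [1 vs 3, 5 vs 2, 6 vs 4] → C does not strictly dominate B (column X: 1 ≤ 3)
No single strategy strictly dominates all others → no strictly dominant strategy.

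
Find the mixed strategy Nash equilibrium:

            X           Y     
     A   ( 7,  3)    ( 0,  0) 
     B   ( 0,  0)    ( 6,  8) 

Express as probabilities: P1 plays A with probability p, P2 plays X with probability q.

p = 0.7273, q = 0.4615

Work:
Find probabilities that make opponent indifferent:
P2 chooses q to make P1 indifferent between A and B
P1 chooses p to make P2 indifferent between X and Y
Mixed NE: P1 plays (A: 0.7273, B: 0.2727), P2 plays (X: 0.4615, Y: 0.5385)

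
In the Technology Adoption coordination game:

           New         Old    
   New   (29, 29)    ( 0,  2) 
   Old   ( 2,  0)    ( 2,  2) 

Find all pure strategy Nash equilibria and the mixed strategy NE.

Pure NE: (New, New) and (Old, Old); Mixed NE: p = 0.069, q = 0.069

Work:
Check pure NE:
(New, New): (29, 29) - no unilateral deviation beneficial
(Old, Old): (2, 2) - no unilateral deviation beneficial
Mixed NE: P1 plays New with p = 0.069, P2 plays New with q = 0.069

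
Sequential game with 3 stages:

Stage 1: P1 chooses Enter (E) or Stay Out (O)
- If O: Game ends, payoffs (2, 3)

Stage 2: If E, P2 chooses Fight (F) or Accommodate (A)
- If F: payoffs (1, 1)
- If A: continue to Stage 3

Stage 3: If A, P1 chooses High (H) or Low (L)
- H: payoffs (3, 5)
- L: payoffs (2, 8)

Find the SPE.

SPE: (E, A, H); Outcome (3, 5)

Work:
Stage 3: P1 chooses H (3 vs 2)
Stage 2: P2: F->1, A->5 (anticipating H). Choose A
Stage 1: P1: O->2, E->3 (anticipating A, H). Choose E
SPE path: E -> A -> H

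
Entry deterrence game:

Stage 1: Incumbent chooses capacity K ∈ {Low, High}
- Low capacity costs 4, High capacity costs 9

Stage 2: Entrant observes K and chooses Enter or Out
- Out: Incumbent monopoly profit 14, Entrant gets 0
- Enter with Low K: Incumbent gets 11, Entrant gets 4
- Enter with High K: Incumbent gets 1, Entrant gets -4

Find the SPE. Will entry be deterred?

SPE: (Low, Enter|Low, Out|High); Entry not deterred. Incumbent net profit = 7, Entrant gets 4

Work:
After Low K: Entrant enters (4 > 0)
After High K: Entrant stays out (-4 < 0)
Incumbent: Low → 11−4=7, High → 14−9=5
Incumbent chooses Low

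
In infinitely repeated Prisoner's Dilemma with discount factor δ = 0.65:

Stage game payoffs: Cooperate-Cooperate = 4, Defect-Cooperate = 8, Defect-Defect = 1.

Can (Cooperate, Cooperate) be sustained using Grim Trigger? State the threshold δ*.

δ* = 0.5714; since δ = 0.65 ≥ 0.5714, cooperation can be sustained

Work:
For Grim Trigger:
Cooperate forever: 4/(1-δ)
Defect then punished: 8 + 1·δ/(1-δ)
Need: 4/(1-δ) ≥ 8 + 1·δ/(1-δ)
Solving: δ ≥ (T-R)/(T-P) = (8-4)/(8-1) = 0.5714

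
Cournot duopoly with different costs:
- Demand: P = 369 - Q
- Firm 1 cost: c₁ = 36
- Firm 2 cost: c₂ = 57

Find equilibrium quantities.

q₁* = 118.0, q₂* = 97.0

Work:
Reaction: q₁ = (369 - 36 - q₂)/2
Reaction: q₂ = (369 - 57 - q₁)/2
Solve simultaneously:
q₁* = (369 - 2×36 + 57)/3 = 118.0
q₂* = (369 - 2×57 + 36)/3 = 97.0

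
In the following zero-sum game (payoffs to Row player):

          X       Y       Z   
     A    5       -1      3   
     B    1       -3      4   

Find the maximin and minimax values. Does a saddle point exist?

Maximin = -1, Minimax = -1, Saddle: True

Work:
Row minimums: [-1, -3] → maximin = -1
Column maximums: [5, -1, 4] → minimax = -1
Saddle point exists! Game value = -1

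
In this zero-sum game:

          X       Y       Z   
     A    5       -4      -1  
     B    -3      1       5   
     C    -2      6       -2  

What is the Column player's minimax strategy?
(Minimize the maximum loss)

Column should play X or Z (all achieve the minimum), value = 5

Work:
Column player minimizes Row's maximum payoff:
Column X: max payoff to Row = 5
Column Y: max payoff to Row = 6
Column Z: max payoff to Row = 5
Minimum is 5, achieved by columns X, Z (tied).
Each of X or Z is a minimax strategy.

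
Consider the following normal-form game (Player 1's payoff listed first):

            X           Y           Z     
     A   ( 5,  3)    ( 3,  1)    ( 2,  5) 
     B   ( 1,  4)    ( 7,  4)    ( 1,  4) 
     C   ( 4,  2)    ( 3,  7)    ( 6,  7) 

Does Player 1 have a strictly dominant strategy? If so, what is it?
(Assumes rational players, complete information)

No strictly dominant strategy exists for Player 1

Work:
A strategy strictly dominates another if it gives a strictly higher payoff against every opponent action. Compare each pair of P1's strategies column-by-column:
  A vs B: [5 vs 1, 3 vs 7, 2 vs 1] → A does not strictly dominate B (column Y: 3 ≤ 7)
  A vs C: [5 vs 4, 3 vs 3, 2 vs 6] → A does not strictly dominate C (column Y: 3 ≤ 3)
  B vs A: [1 vs 5, 7 vs 3, 1 vs 2] → B does not strictly dominate A (column X: 1 ≤ 5)
  B vs C: [1 vs 4, 7 vs 3, 1 vs 6] → B does not strictly dominate C (column X: 1 ≤ 4)
  C vs A: [4 vs 5, 3 vs 3, 6 vs 2] → C does not strictly dominate A (column X: 4 ≤ 5)
  C vs B: [4 vs 1, 3 vs 7, 6 vs 1] → C does not strictly dominate B (column Y: 3 ≤ 7)
No single strategy strictly dominates all others → no strictly dominant strategy.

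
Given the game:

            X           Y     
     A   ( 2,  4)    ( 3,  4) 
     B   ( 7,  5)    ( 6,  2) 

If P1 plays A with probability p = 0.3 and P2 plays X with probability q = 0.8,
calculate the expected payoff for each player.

E[P1] = 5.42, E[P2] = 4.28

Work:
E[P1] = p·q·π₁(A,X) + p·(1-q)·π₁(A,Y) + (1-p)·q·π₁(B,X) + (1-p)·(1-q)·π₁(B,Y)
= 0.3·0.8·2 + 0.3·0.2·3 + 0.7·0.8·7 + 0.7·0.2·6
= 5.42

E[P2] = 4.28 (similar calculation)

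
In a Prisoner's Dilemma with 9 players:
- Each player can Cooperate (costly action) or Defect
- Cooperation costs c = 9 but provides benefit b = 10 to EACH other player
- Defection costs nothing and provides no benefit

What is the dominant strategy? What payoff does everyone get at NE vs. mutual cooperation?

Dominant: Defect; NE payoff = 0; Coop payoff = 71

Work:
Defect dominates (saves cost c = 9, benefit to others is external)
NE: All defect → everyone gets 0
If all cooperate: each receives (8)×10 - 9 = 71
Social dilemma: 71 > 0 but NE gives 0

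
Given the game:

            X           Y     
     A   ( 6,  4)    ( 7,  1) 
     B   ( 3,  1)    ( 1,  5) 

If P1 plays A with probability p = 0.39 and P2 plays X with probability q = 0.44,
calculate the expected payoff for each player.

E[P1] = 3.7052, E[P2] = 2.8812

Work:
E[P1] = p·q·π₁(A,X) + p·(1-q)·π₁(A,Y) + (1-p)·q·π₁(B,X) + (1-p)·(1-q)·π₁(B,Y)
= 0.39·0.44·6 + 0.39·0.56·7 + 0.61·0.44·3 + 0.61·0.56·1
= 3.7052

E[P2] = 2.8812 (similar calculation)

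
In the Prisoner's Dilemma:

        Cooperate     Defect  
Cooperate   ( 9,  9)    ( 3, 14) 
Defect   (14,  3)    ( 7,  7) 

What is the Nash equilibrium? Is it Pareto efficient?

(Defect, Defect) is NE; not Pareto efficient

Work:
Defect dominates Cooperate for both players:
If P2 cooperates: Defect (14) > Cooperate (9)
If P2 defects: Defect (7) > Cooperate (3)
NE: (Defect, Defect) with payoff (7, 7)
But (Cooperate, Cooperate) = (9, 9) Pareto dominates (7, 7)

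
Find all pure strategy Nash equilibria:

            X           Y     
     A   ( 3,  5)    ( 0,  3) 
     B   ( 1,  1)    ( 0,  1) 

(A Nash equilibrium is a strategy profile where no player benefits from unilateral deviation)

Nash equilibrium: (A, X), (B, Y)

Work:
Best responses:
  P1 vs X: payoffs [3, 1] → best response A (payoff 3)
  P1 vs Y: payoffs [0, 0] → best response A/B (payoff 0)
  P2 vs A: payoffs [5, 3] → best response X (payoff 5)
  P2 vs B: payoffs [1, 1] → best response X/Y (payoff 1)
Mutual best responses: (A,X), (B,Y) → Nash equilibria.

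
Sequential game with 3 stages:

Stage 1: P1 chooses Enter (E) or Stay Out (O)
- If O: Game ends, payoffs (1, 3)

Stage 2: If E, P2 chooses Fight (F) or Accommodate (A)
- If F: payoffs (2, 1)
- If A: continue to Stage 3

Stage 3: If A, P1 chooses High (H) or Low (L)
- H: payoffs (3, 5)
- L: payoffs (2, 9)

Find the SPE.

SPE: (E, A, H); Outcome (3, 5)

Work:
Stage 3: P1 chooses H (3 vs 2)
Stage 2: P2: F->1, A->5 (anticipating H). Choose A
Stage 1: P1: O->1, E->3 (anticipating A, H). Choose E
SPE path: E -> A -> H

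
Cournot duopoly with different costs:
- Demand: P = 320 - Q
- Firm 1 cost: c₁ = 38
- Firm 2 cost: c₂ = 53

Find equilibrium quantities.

q₁* = 99.0, q₂* = 84.0

Work:
Reaction: q₁ = (320 - 38 - q₂)/2
Reaction: q₂ = (320 - 53 - q₁)/2
Solve simultaneously:
q₁* = (320 - 2×38 + 53)/3 = 99.0
q₂* = (320 - 2×53 + 38)/3 = 84.0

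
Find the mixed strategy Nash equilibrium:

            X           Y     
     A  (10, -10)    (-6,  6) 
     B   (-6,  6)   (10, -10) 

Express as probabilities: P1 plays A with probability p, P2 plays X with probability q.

p = 0.5, q = 0.5

Work:
Find probabilities that make opponent indifferent:
P2 chooses q to make P1 indifferent between A and B
P1 chooses p to make P2 indifferent between X and Y
Mixed NE: P1 plays (A: 0.5, B: 0.5), P2 plays (X: 0.5, Y: 0.5)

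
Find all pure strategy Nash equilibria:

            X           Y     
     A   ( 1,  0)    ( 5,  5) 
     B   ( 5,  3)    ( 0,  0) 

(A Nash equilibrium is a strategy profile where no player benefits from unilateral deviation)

Nash equilibrium: (A, Y), (B, X)

Work:
Best responses:
  P1 vs X: payoffs [1, 5] → best response B (payoff 5)
  P1 vs Y: payoffs [5, 0] → best response A (payoff 5)
  P2 vs A: payoffs [0, 5] → best response Y (payoff 5)
  P2 vs B: payoffs [3, 0] → best response X (payoff 3)
Mutual best responses: (A,Y), (B,X) → Nash equilibria.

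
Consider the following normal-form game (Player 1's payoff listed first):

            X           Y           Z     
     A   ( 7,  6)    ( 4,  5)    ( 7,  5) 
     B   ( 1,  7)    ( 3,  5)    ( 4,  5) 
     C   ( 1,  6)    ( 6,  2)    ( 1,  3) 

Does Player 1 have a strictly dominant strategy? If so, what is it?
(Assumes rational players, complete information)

No strictly dominant strategy exists for Player 1

Work:
A strategy strictly dominates another if it gives a strictly higher payoff against every opponent action. Compare each pair of P1's strategies column-by-column:
  A vs B: [7 vs 1, 4 vs 3, 7 vs 4] → A strictly dominates B
  A vs C: [7 vs 1, 4 vs 6, 7 vs 1] → A does not strictly dominate C (column Y: 4 ≤ 6)
  B vs A: [1 vs 7, 3 vs 4, 4 vs 7] → B does not strictly dominate A (column X: 1 ≤ 7)
  B vs C: [1 vs 1, 3 vs 6, 4 vs 1] → B does not strictly dominate C (column X: 1 ≤ 1)
  C vs A: [1 vs 7, 6 vs 4, 1 vs 7] → C does not strictly dominate A (column X: 1 ≤ 7)
  C vs B: [1 vs 1, 6 vs 3, 1 vs 4] → C does not strictly dominate B (column X: 1 ≤ 1)
No single strategy strictly dominates all others → no strictly dominant strategy.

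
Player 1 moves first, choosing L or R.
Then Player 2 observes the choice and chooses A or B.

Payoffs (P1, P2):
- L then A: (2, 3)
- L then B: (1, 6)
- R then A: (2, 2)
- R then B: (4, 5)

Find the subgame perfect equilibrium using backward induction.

P1 plays R, P2 plays B after L and B after R; Payoff (4, 5)

Work:
Backward induction:
After L: P2 chooses B → P1 gets 1
After R: P2 chooses B → P1 gets 4
P1 chooses R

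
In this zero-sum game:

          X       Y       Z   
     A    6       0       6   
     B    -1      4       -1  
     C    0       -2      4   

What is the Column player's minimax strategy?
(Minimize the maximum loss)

Column should play Y, value = 4

Work:
Column player minimizes Row's maximum payoff:
Column X: max payoff to Row = 6
Column Y: max payoff to Row = 4
Column Z: max payoff to Row = 6
Minimum is 4, achieved by column Y.
Minimax strategy: Y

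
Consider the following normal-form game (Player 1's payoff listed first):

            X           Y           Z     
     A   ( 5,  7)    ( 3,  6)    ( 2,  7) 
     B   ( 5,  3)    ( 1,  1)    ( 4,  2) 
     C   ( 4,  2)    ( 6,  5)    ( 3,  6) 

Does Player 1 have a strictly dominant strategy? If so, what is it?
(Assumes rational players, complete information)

No strictly dominant strategy exists for Player 1

Work:
A strategy strictly dominates another if it gives a strictly higher payoff against every opponent action. Compare each pair of P1's strategies column-by-column:
  A vs B: [5 vs 5, 3 vs 1, 2 vs 4] → A does not strictly dominate B (column X: 5 ≤ 5)
  A vs C: [5 vs 4, 3 vs 6, 2 vs 3] → A does not strictly dominate C (column Y: 3 ≤ 6)
  B vs A: [5 vs 5, 1 vs 3, 4 vs 2] → B does not strictly dominate A (column X: 5 ≤ 5)
  B vs C: [5 vs 4, 1 vs 6, 4 vs 3] → B does not strictly dominate C (column Y: 1 ≤ 6)
  C vs A: [4 vs 5, 6 vs 3, 3 vs 2] → C does not strictly dominate A (column X: 4 ≤ 5)
  C vs B: [4 vs 5, 6 vs 1, 3 vs 4] → C does not strictly dominate B (column X: 4 ≤ 5)
No single strategy strictly dominates all others → no strictly dominant strategy.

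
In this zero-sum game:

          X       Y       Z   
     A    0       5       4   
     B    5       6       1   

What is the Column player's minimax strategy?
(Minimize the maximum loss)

Column should play Z, value = 4

Work:
Column player minimizes Row's maximum payoff:
Column X: max payoff to Row = 5
Column Y: max payoff to Row = 6
Column Z: max payoff to Row = 4
Minimum is 4, achieved by column Z.
Minimax strategy: Z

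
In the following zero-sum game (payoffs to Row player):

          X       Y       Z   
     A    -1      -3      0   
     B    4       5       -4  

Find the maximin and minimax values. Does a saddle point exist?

Maximin = -3, Minimax = 0, Saddle: False

Work:
Row minimums: [-3, -4] → maximin = -3
Column maximums: [4, 5, 0] → minimax = 0
No saddle point (maximin ≠ minimax). Mixed strategy needed.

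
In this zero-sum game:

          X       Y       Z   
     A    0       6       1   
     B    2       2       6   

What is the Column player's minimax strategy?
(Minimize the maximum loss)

Column should play X, value = 2

Work:
Column player minimizes Row's maximum payoff:
Column X: max payoff to Row = 2
Column Y: max payoff to Row = 6
Column Z: max payoff to Row = 6
Minimum is 2, achieved by column X.
Minimax strategy: X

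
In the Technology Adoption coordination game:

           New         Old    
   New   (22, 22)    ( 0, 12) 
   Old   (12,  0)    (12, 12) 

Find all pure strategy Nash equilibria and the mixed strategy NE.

Pure NE: (New, New) and (Old, Old); Mixed NE: p = 0.5455, q = 0.5455

Work:
Check pure NE:
(New, New): (22, 22) - no unilateral deviation beneficial
(Old, Old): (12, 12) - no unilateral deviation beneficial
Mixed NE: P1 plays New with p = 0.5455, P2 plays New with q = 0.5455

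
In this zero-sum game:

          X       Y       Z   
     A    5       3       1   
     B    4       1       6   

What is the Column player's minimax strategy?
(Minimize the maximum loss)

Column should play Y, value = 3

Work:
Column player minimizes Row's maximum payoff:
Column X: max payoff to Row = 5
Column Y: max payoff to Row = 3
Column Z: max payoff to Row = 6
Minimum is 3, achieved by column Y.
Minimax strategy: Y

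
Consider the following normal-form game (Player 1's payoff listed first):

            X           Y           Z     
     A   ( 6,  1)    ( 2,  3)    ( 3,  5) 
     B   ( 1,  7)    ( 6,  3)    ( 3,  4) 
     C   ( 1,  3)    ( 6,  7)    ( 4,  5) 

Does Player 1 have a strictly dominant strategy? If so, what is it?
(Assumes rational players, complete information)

No strictly dominant strategy exists for Player 1

Work:
A strategy strictly dominates another if it gives a strictly higher payoff against every opponent action. Compare each pair of P1's strategies column-by-column:
  A vs B: [6 vs 1, 2 vs 6, 3 vs 3] → A does not strictly dominate B (column Y: 2 ≤ 6)
  A vs C: [6 vs 1, 2 vs 6, 3 vs 4] → A does not strictly dominate C (column Y: 2 ≤ 6)
  B vs A: [1 vs 6, 6 vs 2, 3 vs 3] → B does not strictly dominate A (column X: 1 ≤ 6)
  B vs C: [1 vs 1, 6 vs 6, 3 vs 4] → B does not strictly dominate C (column X: 1 ≤ 1)
  C vs A: [1 vs 6, 6 vs 2, 4 vs 3] → C does not strictly dominate A (column X: 1 ≤ 6)
  C vs B: [1 vs 1, 6 vs 6, 4 vs 3] → C does not strictly dominate B (column X: 1 ≤ 1)
No single strategy strictly dominates all others → no strictly dominant strategy.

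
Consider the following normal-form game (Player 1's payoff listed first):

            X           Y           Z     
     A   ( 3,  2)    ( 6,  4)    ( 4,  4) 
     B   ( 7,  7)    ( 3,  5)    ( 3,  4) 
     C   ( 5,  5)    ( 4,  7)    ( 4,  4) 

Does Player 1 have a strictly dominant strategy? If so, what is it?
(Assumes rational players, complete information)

No strictly dominant strategy exists for Player 1

Work:
A strategy strictly dominates another if it gives a strictly higher payoff against every opponent action. Compare each pair of P1's strategies column-by-column:
  A vs B: [3 vs 7, 6 vs 3, 4 vs 3] → A does not strictly dominate B (column X: 3 ≤ 7)
  A vs C: [3 vs 5, 6 vs 4, 4 vs 4] → A does not strictly dominate C (column X: 3 ≤ 5)
  B vs A: [7 vs 3, 3 vs 6, 3 vs 4] → B does not strictly dominate A (column Y: 3 ≤ 6)
  B vs C: [7 vs 5, 3 vs 4, 3 vs 4] → B does not strictly dominate C (column Y: 3 ≤ 4)
  C vs A: [5 vs 3, 4 vs 6, 4 vs 4] → C does not strictly dominate A (column Y: 4 ≤ 6)
  C vs B: [5 vs 7, 4 vs 3, 4 vs 3] → C does not strictly dominate B (column X: 5 ≤ 7)
No single strategy strictly dominates all others → no strictly dominant strategy.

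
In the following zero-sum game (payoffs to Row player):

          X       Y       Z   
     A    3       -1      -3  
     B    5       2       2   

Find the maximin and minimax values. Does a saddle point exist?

Maximin = 2, Minimax = 2, Saddle: True

Work:
Row minimums: [-3, 2] → maximin = 2
Column maximums: [5, 2, 2] → minimax = 2
Saddle point exists! Game value = 2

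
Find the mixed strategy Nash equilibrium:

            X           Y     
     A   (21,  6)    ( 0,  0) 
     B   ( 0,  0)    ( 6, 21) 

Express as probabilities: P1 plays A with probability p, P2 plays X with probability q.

p = 0.7778, q = 0.2222

Work:
Find probabilities that make opponent indifferent:
P2 chooses q to make P1 indifferent between A and B
P1 chooses p to make P2 indifferent between X and Y
Mixed NE: P1 plays (A: 0.7778, B: 0.2222), P2 plays (X: 0.2222, Y: 0.7778)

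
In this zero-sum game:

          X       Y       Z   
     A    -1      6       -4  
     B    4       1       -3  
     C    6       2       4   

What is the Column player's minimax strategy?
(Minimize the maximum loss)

Column should play Z, value = 4

Work:
Column player minimizes Row's maximum payoff:
Column X: max payoff to Row = 6
Column Y: max payoff to Row = 6
Column Z: max payoff to Row = 4
Minimum is 4, achieved by column Z.
Minimax strategy: Z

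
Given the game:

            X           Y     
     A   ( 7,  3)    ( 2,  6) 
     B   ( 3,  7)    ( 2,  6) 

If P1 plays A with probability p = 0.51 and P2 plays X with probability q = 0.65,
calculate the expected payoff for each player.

E[P1] = 3.976, E[P2] = 5.324

Work:
E[P1] = p·q·π₁(A,X) + p·(1-q)·π₁(A,Y) + (1-p)·q·π₁(B,X) + (1-p)·(1-q)·π₁(B,Y)
= 0.51·0.65·7 + 0.51·0.35·2 + 0.49·0.65·3 + 0.49·0.35·2
= 3.976

E[P2] = 5.324 (similar calculation)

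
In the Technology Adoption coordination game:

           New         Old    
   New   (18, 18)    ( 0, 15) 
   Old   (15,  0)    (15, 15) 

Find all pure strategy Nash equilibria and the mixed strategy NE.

Pure NE: (New, New) and (Old, Old); Mixed NE: p = 0.8333, q = 0.8333

Work:
Check pure NE:
(New, New): (18, 18) - no unilateral deviation beneficial
(Old, Old): (15, 15) - no unilateral deviation beneficial
Mixed NE: P1 plays New with p = 0.8333, P2 plays New with q = 0.8333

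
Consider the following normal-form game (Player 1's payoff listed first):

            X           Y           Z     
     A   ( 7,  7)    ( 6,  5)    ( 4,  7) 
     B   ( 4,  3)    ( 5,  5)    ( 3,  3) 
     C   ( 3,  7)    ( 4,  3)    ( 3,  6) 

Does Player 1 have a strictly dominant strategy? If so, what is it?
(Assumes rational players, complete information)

Yes, Player 1's strictly dominant strategy is A

Work:
A strategy strictly dominates another if it gives a strictly higher payoff against every opponent action. Compare each pair of P1's strategies column-by-column:
  A vs B: [7 vs 4, 6 vs 5, 4 vs 3] → A strictly dominates B
  A vs C: [7 vs 3, 6 vs 4, 4 vs 3] → A strictly dominates C
  B vs A: [4 vs 7, 5 vs 6, 3 vs 4] → B does not strictly dominate A (column X: 4 ≤ 7)
  B vs C: [4 vs 3, 5 vs 4, 3 vs 3] → B does not strictly dominate C (column Z: 3 ≤ 3)
  C vs A: [3 vs 7, 4 vs 6, 3 vs 4] → C does not strictly dominate A (column X: 3 ≤ 7)
  C vs B: [3 vs 4, 4 vs 5, 3 vs 3] → C does not strictly dominate B (column X: 3 ≤ 4)
A strictly dominates every other strategy → strictly dominant.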